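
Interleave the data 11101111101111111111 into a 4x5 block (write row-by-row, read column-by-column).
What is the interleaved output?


Matrix:
  11101
  11110
  11111
  11111
Read columns: 11111111111101111011

11111111111101111011


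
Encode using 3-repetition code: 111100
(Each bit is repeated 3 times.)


Each bit -> 3 copies

111111111111000000


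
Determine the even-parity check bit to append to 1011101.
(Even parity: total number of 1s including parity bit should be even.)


Number of 1s in data: 5
Parity bit: 1

1


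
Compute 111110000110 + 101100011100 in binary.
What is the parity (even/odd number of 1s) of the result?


111110000110 = 3974
101100011100 = 2844
Sum = 6818 = 1101010100010
1s count = 6

even parity (6 ones in 1101010100010)


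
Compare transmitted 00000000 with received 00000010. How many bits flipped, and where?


XOR: 00000010

1 error(s) at position(s): 6


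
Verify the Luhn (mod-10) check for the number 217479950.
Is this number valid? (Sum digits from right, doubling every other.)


Luhn sum = 45
45 mod 10 = 5

Invalid (Luhn sum mod 10 = 5)


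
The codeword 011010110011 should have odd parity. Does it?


Number of 1s: 7

Yes, parity is correct (7 ones)


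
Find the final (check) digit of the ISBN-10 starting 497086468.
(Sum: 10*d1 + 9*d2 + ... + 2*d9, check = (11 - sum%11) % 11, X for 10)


Weighted sum: 305
305 mod 11 = 8

Check digit: 3


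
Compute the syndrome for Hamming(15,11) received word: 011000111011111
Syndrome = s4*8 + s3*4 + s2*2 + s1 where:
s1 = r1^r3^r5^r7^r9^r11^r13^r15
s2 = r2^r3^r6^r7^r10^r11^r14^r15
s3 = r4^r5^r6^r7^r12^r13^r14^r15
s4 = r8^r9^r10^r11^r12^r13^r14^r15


s1=0, s2=0, s3=1, s4=1

Syndrome = 12 (error at position 12)


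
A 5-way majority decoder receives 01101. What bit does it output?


Ones: 3 out of 5
Threshold: 3

1 (3/5 voted 1)


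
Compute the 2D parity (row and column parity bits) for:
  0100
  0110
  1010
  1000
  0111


Row parities: 10011
Column parities: 0111

Row P: 10011, Col P: 0111, Corner: 1


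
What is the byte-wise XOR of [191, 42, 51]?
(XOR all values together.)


XOR chain: 191 ^ 42 ^ 51 = 166

166


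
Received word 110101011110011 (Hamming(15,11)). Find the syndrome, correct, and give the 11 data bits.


Syndrome = 0: no error detected

Data: 00101110011 (no errors)


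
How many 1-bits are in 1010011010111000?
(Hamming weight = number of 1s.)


Counting 1s in 1010011010111000

8


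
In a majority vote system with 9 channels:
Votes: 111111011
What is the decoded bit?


Ones: 8 out of 9
Threshold: 5

1 (8/9 voted 1)


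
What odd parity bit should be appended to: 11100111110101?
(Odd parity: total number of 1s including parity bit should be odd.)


Number of 1s in data: 10
Parity bit: 1

1


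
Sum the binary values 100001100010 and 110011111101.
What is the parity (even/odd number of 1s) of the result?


100001100010 = 2146
110011111101 = 3325
Sum = 5471 = 1010101011111
1s count = 9

odd parity (9 ones in 1010101011111)


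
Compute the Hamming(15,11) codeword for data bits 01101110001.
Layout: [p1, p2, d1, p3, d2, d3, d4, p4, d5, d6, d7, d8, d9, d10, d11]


Parity bits: p1=0, p2=0, p3=1, p4=0

000111001110001


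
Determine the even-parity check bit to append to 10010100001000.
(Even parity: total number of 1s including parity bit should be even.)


Number of 1s in data: 4
Parity bit: 0

0


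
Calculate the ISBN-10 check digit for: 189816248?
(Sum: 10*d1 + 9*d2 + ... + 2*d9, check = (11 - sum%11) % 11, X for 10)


Weighted sum: 282
282 mod 11 = 7

Check digit: 4


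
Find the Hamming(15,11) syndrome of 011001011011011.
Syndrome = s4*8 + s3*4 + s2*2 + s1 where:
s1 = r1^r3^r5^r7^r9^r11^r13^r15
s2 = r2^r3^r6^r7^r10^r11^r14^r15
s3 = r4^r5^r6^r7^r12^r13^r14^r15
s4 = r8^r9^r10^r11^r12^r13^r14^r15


s1=0, s2=0, s3=0, s4=0

Syndrome = 0 (no error)


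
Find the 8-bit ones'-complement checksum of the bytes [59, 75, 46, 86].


Sum = 266 mod 256 = 10
Complement = 245

245


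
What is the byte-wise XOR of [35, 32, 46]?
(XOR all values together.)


XOR chain: 35 ^ 32 ^ 46 = 45

45


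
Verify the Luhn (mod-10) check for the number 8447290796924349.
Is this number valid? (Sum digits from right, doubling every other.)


Luhn sum = 100
100 mod 10 = 0

Valid (Luhn sum mod 10 = 0)


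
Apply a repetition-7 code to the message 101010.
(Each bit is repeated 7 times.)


Each bit -> 7 copies

111111100000001111111000000011111110000000


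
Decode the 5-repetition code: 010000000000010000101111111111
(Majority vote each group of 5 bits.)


Groups: 01000, 00000, 00010, 00010, 11111, 11111
Majority votes: 000011

000011


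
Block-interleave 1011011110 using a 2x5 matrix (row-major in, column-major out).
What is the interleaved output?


Matrix:
  10110
  11110
Read columns: 1101111100

1101111100


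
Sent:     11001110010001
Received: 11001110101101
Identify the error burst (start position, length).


XOR: 00000000111100

Burst at position 8, length 4


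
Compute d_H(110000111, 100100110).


XOR: 010100001
Count of 1s: 3

3


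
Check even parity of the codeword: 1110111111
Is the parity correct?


Number of 1s: 9

No, parity error (9 ones)


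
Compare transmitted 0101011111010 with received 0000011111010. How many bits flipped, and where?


XOR: 0101000000000

2 error(s) at position(s): 1, 3


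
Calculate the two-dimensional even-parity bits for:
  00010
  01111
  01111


Row parities: 100
Column parities: 00010

Row P: 100, Col P: 00010, Corner: 1


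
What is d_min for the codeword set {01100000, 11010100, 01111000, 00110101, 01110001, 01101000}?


Comparing all pairs, minimum distance: 1
Can detect 0 errors, correct 0 errors

1


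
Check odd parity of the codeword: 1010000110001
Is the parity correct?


Number of 1s: 5

Yes, parity is correct (5 ones)


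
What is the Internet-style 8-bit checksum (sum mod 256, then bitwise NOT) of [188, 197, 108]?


Sum = 493 mod 256 = 237
Complement = 18

18


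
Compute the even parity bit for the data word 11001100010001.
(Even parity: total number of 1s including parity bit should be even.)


Number of 1s in data: 6
Parity bit: 0

0


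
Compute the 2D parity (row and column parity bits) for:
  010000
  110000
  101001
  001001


Row parities: 1010
Column parities: 000000

Row P: 1010, Col P: 000000, Corner: 0


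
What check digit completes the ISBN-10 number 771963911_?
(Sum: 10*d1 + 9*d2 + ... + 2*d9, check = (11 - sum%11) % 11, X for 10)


Weighted sum: 296
296 mod 11 = 10

Check digit: 1


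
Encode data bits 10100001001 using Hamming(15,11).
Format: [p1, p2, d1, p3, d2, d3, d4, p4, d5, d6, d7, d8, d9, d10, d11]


Parity bits: p1=0, p2=1, p3=1, p4=0

011101000001001


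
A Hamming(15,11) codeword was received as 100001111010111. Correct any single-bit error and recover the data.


Syndrome = 6: error at position 6

Data: 00011010111 (corrected bit 6)


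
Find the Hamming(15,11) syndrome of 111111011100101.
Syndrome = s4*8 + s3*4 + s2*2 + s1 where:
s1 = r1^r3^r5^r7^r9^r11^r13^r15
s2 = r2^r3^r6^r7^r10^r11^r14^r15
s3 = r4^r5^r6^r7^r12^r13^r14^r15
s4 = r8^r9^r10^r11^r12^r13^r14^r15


s1=0, s2=1, s3=1, s4=1

Syndrome = 14 (error at position 14)


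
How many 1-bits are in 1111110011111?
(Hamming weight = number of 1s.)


Counting 1s in 1111110011111

11


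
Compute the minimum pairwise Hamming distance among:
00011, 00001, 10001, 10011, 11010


Comparing all pairs, minimum distance: 1
Can detect 0 errors, correct 0 errors

1


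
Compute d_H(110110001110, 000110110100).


XOR: 110000111010
Count of 1s: 6

6


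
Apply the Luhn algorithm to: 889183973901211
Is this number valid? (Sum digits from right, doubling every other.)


Luhn sum = 73
73 mod 10 = 3

Invalid (Luhn sum mod 10 = 3)


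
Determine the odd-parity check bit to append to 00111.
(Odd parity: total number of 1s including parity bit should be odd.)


Number of 1s in data: 3
Parity bit: 0

0


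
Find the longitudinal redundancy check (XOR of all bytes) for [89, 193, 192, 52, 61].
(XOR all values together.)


XOR chain: 89 ^ 193 ^ 192 ^ 52 ^ 61 = 81

81


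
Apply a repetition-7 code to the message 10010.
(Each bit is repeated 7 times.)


Each bit -> 7 copies

11111110000000000000011111110000000


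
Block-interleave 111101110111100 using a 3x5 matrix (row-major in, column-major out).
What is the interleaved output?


Matrix:
  11110
  11101
  11100
Read columns: 111111111100010

111111111100010


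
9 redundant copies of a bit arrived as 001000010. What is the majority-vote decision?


Ones: 2 out of 9
Threshold: 5

0 (2/9 voted 1)


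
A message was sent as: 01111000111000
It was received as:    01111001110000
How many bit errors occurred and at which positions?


XOR: 00000001001000

2 error(s) at position(s): 7, 10


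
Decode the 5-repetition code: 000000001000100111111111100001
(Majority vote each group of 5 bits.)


Groups: 00000, 00010, 00100, 11111, 11111, 00001
Majority votes: 000110

000110


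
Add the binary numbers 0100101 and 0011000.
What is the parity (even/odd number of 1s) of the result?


0100101 = 37
0011000 = 24
Sum = 61 = 111101
1s count = 5

odd parity (5 ones in 111101)


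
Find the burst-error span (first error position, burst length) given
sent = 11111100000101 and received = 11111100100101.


XOR: 00000000100000

Burst at position 8, length 1


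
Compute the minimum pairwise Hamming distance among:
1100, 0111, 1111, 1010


Comparing all pairs, minimum distance: 1
Can detect 0 errors, correct 0 errors

1


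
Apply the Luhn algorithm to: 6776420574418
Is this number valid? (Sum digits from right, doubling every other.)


Luhn sum = 59
59 mod 10 = 9

Invalid (Luhn sum mod 10 = 9)


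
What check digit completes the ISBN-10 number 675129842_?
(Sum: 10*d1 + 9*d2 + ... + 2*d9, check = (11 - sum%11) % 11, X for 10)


Weighted sum: 275
275 mod 11 = 0

Check digit: 0


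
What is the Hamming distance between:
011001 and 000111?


XOR: 011110
Count of 1s: 4

4


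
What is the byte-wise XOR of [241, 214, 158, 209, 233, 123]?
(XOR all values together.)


XOR chain: 241 ^ 214 ^ 158 ^ 209 ^ 233 ^ 123 = 250

250


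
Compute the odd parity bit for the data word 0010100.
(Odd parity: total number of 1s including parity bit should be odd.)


Number of 1s in data: 2
Parity bit: 1

1


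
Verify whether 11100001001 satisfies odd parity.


Number of 1s: 5

Yes, parity is correct (5 ones)


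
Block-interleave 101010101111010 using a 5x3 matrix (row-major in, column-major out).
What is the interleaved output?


Matrix:
  101
  010
  101
  111
  010
Read columns: 101100101110110

101100101110110


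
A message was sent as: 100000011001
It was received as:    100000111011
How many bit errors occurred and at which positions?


XOR: 000000100010

2 error(s) at position(s): 6, 10


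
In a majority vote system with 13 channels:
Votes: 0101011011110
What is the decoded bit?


Ones: 8 out of 13
Threshold: 7

1 (8/13 voted 1)


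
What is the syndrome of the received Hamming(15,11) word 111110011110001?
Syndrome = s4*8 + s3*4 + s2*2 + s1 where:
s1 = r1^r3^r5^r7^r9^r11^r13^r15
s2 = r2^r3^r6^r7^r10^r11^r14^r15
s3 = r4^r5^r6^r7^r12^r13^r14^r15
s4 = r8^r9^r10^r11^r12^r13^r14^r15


s1=0, s2=1, s3=1, s4=1

Syndrome = 14 (error at position 14)


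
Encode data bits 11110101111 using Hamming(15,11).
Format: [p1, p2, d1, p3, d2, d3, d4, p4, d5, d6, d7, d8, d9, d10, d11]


Parity bits: p1=1, p2=0, p3=1, p4=1

101111110101111


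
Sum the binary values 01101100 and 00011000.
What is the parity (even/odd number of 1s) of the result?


01101100 = 108
00011000 = 24
Sum = 132 = 10000100
1s count = 2

even parity (2 ones in 10000100)


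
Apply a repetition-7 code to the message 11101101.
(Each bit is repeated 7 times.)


Each bit -> 7 copies

11111111111111111111100000001111111111111100000001111111


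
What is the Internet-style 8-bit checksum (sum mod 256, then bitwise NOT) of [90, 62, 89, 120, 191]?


Sum = 552 mod 256 = 40
Complement = 215

215


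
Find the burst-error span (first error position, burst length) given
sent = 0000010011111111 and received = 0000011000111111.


XOR: 0000001011000000

Burst at position 6, length 4


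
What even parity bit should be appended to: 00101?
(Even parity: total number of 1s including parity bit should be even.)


Number of 1s in data: 2
Parity bit: 0

0


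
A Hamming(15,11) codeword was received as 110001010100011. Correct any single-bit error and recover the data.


Syndrome = 6: error at position 6

Data: 00000100011 (corrected bit 6)


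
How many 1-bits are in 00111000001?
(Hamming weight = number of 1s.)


Counting 1s in 00111000001

4


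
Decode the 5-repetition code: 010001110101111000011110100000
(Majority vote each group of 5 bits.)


Groups: 01000, 11101, 01111, 00001, 11101, 00000
Majority votes: 011010

011010


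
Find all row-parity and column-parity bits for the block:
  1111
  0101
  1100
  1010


Row parities: 0000
Column parities: 1100

Row P: 0000, Col P: 1100, Corner: 0


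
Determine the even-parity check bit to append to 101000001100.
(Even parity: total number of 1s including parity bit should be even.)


Number of 1s in data: 4
Parity bit: 0

0


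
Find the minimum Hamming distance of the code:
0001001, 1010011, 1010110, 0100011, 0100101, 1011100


Comparing all pairs, minimum distance: 2
Can detect 1 errors, correct 0 errors

2


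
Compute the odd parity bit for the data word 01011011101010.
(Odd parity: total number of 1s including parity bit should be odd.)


Number of 1s in data: 8
Parity bit: 1

1


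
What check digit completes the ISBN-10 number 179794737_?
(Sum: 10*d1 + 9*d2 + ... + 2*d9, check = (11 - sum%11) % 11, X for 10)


Weighted sum: 319
319 mod 11 = 0

Check digit: 0


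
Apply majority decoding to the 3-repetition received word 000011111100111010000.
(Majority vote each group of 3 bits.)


Groups: 000, 011, 111, 100, 111, 010, 000
Majority votes: 0110100

0110100


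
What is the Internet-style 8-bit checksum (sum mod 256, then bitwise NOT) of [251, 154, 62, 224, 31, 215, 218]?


Sum = 1155 mod 256 = 131
Complement = 124

124


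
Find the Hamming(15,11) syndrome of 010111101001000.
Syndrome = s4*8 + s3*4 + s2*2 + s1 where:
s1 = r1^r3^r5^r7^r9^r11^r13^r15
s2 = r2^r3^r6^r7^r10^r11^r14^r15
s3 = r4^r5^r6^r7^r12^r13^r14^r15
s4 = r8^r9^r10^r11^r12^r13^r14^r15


s1=1, s2=1, s3=1, s4=0

Syndrome = 7 (error at position 7)


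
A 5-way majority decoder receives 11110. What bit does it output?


Ones: 4 out of 5
Threshold: 3

1 (4/5 voted 1)


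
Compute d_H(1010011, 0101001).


XOR: 1111010
Count of 1s: 5

5


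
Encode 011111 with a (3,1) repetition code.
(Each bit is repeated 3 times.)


Each bit -> 3 copies

000111111111111111


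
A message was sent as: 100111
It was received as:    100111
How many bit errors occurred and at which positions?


XOR: 000000

0 errors (received matches sent)


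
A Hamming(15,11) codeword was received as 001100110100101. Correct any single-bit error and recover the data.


Syndrome = 0: no error detected

Data: 10010100101 (no errors)


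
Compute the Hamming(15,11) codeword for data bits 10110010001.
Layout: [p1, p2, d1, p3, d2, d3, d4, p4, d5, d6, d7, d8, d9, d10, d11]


Parity bits: p1=0, p2=1, p3=1, p4=0

011101100010001


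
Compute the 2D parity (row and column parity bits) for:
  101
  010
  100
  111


Row parities: 0111
Column parities: 100

Row P: 0111, Col P: 100, Corner: 1


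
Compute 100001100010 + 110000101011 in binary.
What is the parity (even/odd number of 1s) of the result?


100001100010 = 2146
110000101011 = 3115
Sum = 5261 = 1010010001101
1s count = 6

even parity (6 ones in 1010010001101)


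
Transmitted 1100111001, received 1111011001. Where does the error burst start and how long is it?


XOR: 0011100000

Burst at position 2, length 3


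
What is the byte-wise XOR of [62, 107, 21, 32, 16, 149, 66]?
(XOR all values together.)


XOR chain: 62 ^ 107 ^ 21 ^ 32 ^ 16 ^ 149 ^ 66 = 167

167


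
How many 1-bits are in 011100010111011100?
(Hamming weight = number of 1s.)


Counting 1s in 011100010111011100

10


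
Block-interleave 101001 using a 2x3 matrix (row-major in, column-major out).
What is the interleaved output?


Matrix:
  101
  001
Read columns: 100011

100011


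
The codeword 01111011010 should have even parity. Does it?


Number of 1s: 7

No, parity error (7 ones)


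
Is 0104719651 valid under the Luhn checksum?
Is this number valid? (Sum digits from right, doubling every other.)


Luhn sum = 28
28 mod 10 = 8

Invalid (Luhn sum mod 10 = 8)


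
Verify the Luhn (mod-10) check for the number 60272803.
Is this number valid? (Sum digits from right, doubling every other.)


Luhn sum = 29
29 mod 10 = 9

Invalid (Luhn sum mod 10 = 9)


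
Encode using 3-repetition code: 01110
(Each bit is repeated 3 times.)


Each bit -> 3 copies

000111111111000


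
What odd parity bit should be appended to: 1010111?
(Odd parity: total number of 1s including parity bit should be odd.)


Number of 1s in data: 5
Parity bit: 0

0


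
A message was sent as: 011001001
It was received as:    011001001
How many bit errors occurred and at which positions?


XOR: 000000000

0 errors (received matches sent)


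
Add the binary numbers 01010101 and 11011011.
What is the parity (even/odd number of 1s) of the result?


01010101 = 85
11011011 = 219
Sum = 304 = 100110000
1s count = 3

odd parity (3 ones in 100110000)


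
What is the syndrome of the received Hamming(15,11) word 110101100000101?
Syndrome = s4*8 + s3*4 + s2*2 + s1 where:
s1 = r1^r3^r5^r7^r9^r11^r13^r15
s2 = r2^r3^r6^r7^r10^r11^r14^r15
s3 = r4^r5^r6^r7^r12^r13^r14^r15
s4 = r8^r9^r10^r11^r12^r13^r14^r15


s1=0, s2=0, s3=1, s4=0

Syndrome = 4 (error at position 4)


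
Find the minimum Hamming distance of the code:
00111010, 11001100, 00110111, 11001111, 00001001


Comparing all pairs, minimum distance: 2
Can detect 1 errors, correct 0 errors

2


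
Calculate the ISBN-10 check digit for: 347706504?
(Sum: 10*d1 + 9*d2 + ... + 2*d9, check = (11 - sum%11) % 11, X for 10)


Weighted sum: 229
229 mod 11 = 9

Check digit: 2


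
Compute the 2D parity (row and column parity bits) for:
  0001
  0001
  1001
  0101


Row parities: 1100
Column parities: 1100

Row P: 1100, Col P: 1100, Corner: 0


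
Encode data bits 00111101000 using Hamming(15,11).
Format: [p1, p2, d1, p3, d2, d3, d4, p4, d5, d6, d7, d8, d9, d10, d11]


Parity bits: p1=0, p2=1, p3=1, p4=1

010101111101000


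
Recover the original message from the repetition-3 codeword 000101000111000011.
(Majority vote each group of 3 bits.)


Groups: 000, 101, 000, 111, 000, 011
Majority votes: 010101

010101


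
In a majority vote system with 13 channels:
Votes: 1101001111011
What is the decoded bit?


Ones: 9 out of 13
Threshold: 7

1 (9/13 voted 1)


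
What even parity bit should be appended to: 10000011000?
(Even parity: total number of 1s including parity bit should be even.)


Number of 1s in data: 3
Parity bit: 1

1


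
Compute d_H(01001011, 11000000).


XOR: 10001011
Count of 1s: 4

4


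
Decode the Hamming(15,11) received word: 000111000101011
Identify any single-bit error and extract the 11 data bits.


Syndrome = 0: no error detected

Data: 01100101011 (no errors)


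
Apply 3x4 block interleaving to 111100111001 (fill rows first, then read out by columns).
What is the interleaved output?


Matrix:
  1111
  0011
  1001
Read columns: 101100110111

101100110111


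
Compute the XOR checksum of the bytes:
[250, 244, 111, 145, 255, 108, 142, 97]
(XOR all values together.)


XOR chain: 250 ^ 244 ^ 111 ^ 145 ^ 255 ^ 108 ^ 142 ^ 97 = 140

140


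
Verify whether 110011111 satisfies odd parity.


Number of 1s: 7

Yes, parity is correct (7 ones)


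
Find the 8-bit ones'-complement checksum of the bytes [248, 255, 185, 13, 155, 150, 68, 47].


Sum = 1121 mod 256 = 97
Complement = 158

158


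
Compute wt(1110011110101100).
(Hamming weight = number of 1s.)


Counting 1s in 1110011110101100

10


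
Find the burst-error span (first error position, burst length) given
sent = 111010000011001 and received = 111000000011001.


XOR: 000010000000000

Burst at position 4, length 1


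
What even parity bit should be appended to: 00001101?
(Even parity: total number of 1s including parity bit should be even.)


Number of 1s in data: 3
Parity bit: 1

1


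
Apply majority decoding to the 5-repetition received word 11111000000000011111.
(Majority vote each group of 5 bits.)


Groups: 11111, 00000, 00000, 11111
Majority votes: 1001

1001


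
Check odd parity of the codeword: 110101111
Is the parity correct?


Number of 1s: 7

Yes, parity is correct (7 ones)


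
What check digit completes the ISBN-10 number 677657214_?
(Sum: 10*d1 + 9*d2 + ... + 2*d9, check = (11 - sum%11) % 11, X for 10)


Weighted sum: 305
305 mod 11 = 8

Check digit: 3


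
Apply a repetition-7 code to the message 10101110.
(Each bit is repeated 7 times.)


Each bit -> 7 copies

11111110000000111111100000001111111111111111111110000000


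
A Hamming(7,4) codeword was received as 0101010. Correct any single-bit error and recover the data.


Syndrome = 0: no error detected

Data: 0010 (no errors)


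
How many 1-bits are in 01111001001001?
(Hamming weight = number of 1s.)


Counting 1s in 01111001001001

7


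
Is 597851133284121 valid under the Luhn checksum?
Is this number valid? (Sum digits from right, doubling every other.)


Luhn sum = 71
71 mod 10 = 1

Invalid (Luhn sum mod 10 = 1)


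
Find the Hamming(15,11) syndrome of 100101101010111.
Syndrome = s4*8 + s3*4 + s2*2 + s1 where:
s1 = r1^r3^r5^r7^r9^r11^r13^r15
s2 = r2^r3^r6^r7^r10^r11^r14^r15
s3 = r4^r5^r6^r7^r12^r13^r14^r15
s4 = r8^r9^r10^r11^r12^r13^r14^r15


s1=0, s2=1, s3=0, s4=1

Syndrome = 10 (error at position 10)


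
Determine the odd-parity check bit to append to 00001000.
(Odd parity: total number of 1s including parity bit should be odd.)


Number of 1s in data: 1
Parity bit: 0

0


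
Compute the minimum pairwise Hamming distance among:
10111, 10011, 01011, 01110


Comparing all pairs, minimum distance: 1
Can detect 0 errors, correct 0 errors

1


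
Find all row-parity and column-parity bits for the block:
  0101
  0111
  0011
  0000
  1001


Row parities: 01000
Column parities: 1000

Row P: 01000, Col P: 1000, Corner: 1


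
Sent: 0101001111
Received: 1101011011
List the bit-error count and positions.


XOR: 1000010100

3 error(s) at position(s): 0, 5, 7


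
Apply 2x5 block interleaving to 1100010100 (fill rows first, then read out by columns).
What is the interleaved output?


Matrix:
  11000
  10100
Read columns: 1110010000

1110010000


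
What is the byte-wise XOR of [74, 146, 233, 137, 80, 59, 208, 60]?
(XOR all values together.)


XOR chain: 74 ^ 146 ^ 233 ^ 137 ^ 80 ^ 59 ^ 208 ^ 60 = 63

63


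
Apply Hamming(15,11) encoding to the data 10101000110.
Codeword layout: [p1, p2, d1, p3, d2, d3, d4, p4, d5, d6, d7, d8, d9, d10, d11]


Parity bits: p1=1, p2=1, p3=1, p4=1

111101011000110


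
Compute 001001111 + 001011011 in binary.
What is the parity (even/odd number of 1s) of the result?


001001111 = 79
001011011 = 91
Sum = 170 = 10101010
1s count = 4

even parity (4 ones in 10101010)


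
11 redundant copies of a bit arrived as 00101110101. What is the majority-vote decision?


Ones: 6 out of 11
Threshold: 6

1 (6/11 voted 1)


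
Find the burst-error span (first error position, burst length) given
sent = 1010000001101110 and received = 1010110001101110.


XOR: 0000110000000000

Burst at position 4, length 2


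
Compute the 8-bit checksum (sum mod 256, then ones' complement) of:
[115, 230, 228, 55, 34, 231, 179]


Sum = 1072 mod 256 = 48
Complement = 207

207


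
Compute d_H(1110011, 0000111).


XOR: 1110100
Count of 1s: 4

4


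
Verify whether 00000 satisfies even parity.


Number of 1s: 0

Yes, parity is correct (0 ones)


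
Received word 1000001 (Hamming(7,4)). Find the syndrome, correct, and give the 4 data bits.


Syndrome = 6: error at position 6

Data: 0011 (corrected bit 6)


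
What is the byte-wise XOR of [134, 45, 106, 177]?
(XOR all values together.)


XOR chain: 134 ^ 45 ^ 106 ^ 177 = 112

112


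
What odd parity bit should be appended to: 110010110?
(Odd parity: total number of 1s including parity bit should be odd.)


Number of 1s in data: 5
Parity bit: 0

0


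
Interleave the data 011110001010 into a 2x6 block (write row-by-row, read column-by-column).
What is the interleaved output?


Matrix:
  011110
  001010
Read columns: 001011101100

001011101100


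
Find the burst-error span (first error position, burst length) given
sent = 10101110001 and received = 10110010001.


XOR: 00011100000

Burst at position 3, length 3


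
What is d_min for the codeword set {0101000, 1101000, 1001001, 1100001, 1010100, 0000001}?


Comparing all pairs, minimum distance: 1
Can detect 0 errors, correct 0 errors

1


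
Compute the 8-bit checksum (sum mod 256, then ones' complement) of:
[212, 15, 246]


Sum = 473 mod 256 = 217
Complement = 38

38


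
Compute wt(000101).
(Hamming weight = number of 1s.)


Counting 1s in 000101

2


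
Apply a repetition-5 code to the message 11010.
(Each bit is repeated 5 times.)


Each bit -> 5 copies

1111111111000001111100000


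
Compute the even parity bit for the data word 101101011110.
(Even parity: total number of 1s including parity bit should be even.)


Number of 1s in data: 8
Parity bit: 0

0


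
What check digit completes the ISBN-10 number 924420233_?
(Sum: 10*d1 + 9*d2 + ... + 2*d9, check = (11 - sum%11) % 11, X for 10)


Weighted sum: 203
203 mod 11 = 5

Check digit: 6


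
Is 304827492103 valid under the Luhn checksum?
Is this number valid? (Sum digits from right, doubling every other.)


Luhn sum = 58
58 mod 10 = 8

Invalid (Luhn sum mod 10 = 8)


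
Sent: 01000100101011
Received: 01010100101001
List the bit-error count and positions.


XOR: 00010000000010

2 error(s) at position(s): 3, 12


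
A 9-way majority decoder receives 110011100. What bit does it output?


Ones: 5 out of 9
Threshold: 5

1 (5/9 voted 1)


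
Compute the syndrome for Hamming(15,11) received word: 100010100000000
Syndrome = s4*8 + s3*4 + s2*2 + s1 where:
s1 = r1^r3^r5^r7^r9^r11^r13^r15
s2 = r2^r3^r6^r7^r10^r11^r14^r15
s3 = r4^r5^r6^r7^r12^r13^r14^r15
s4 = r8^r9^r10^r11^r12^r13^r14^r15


s1=1, s2=1, s3=0, s4=0

Syndrome = 3 (error at position 3)


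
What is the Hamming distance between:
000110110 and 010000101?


XOR: 010110011
Count of 1s: 5

5


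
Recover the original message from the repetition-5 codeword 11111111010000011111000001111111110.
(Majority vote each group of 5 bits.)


Groups: 11111, 11101, 00000, 11111, 00000, 11111, 11110
Majority votes: 1101011

1101011


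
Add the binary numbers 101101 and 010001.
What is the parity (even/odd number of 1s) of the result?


101101 = 45
010001 = 17
Sum = 62 = 111110
1s count = 5

odd parity (5 ones in 111110)


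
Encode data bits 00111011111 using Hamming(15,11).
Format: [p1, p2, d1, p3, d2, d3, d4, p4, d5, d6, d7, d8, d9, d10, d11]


Parity bits: p1=1, p2=1, p3=0, p4=0

110001101011111


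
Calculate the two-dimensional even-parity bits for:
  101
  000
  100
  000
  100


Row parities: 00101
Column parities: 101

Row P: 00101, Col P: 101, Corner: 0


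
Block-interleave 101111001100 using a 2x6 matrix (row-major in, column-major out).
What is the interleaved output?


Matrix:
  101111
  001100
Read columns: 100011111010

100011111010


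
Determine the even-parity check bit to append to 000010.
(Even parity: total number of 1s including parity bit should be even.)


Number of 1s in data: 1
Parity bit: 1

1


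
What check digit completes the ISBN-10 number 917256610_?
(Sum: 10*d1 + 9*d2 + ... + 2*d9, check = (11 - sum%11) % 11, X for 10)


Weighted sum: 256
256 mod 11 = 3

Check digit: 8


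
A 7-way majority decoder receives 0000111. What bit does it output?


Ones: 3 out of 7
Threshold: 4

0 (3/7 voted 1)


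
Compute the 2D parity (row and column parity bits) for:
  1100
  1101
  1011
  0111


Row parities: 0111
Column parities: 1101

Row P: 0111, Col P: 1101, Corner: 1


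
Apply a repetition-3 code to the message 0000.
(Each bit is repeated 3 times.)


Each bit -> 3 copies

000000000000


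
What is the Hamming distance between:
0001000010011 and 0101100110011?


XOR: 0100100100000
Count of 1s: 3

3


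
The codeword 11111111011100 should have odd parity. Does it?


Number of 1s: 11

Yes, parity is correct (11 ones)


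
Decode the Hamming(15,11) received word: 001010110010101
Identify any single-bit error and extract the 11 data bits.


Syndrome = 0: no error detected

Data: 11010010101 (no errors)


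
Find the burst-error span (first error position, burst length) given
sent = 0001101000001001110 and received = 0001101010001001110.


XOR: 0000000010000000000

Burst at position 8, length 1


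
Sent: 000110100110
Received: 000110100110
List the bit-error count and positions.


XOR: 000000000000

0 errors (received matches sent)


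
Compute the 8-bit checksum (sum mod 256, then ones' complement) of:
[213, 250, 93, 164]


Sum = 720 mod 256 = 208
Complement = 47

47


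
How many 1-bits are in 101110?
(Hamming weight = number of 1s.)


Counting 1s in 101110

4


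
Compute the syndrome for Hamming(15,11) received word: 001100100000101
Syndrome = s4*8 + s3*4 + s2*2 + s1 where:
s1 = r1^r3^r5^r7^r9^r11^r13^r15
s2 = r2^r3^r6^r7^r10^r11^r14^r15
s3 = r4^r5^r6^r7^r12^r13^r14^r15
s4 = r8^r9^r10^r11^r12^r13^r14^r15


s1=0, s2=1, s3=0, s4=0

Syndrome = 2 (error at position 2)


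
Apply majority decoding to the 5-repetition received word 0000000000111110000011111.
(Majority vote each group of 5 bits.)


Groups: 00000, 00000, 11111, 00000, 11111
Majority votes: 00101

00101


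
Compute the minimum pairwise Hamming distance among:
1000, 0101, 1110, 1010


Comparing all pairs, minimum distance: 1
Can detect 0 errors, correct 0 errors

1


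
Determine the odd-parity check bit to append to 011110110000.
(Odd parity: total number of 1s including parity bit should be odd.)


Number of 1s in data: 6
Parity bit: 1

1


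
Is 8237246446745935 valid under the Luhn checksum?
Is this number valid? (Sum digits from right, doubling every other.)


Luhn sum = 81
81 mod 10 = 1

Invalid (Luhn sum mod 10 = 1)


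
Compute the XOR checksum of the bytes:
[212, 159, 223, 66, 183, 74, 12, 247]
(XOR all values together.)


XOR chain: 212 ^ 159 ^ 223 ^ 66 ^ 183 ^ 74 ^ 12 ^ 247 = 208

208


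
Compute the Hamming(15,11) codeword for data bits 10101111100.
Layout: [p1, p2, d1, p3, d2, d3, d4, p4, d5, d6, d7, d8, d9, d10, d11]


Parity bits: p1=0, p2=0, p3=1, p4=1

001101011111100


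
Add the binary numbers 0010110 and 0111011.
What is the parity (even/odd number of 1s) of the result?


0010110 = 22
0111011 = 59
Sum = 81 = 1010001
1s count = 3

odd parity (3 ones in 1010001)


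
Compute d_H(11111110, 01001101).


XOR: 10110011
Count of 1s: 5

5


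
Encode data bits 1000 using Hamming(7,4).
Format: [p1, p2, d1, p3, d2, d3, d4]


Parity bits: p1=1, p2=1, p3=0

1110000


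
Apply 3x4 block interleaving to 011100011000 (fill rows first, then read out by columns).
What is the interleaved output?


Matrix:
  0111
  0001
  1000
Read columns: 001100100110

001100100110


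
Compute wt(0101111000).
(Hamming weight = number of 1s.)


Counting 1s in 0101111000

5


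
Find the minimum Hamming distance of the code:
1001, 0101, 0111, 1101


Comparing all pairs, minimum distance: 1
Can detect 0 errors, correct 0 errors

1


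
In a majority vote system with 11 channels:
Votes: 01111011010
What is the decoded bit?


Ones: 7 out of 11
Threshold: 6

1 (7/11 voted 1)


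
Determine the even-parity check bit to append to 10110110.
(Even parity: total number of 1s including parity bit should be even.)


Number of 1s in data: 5
Parity bit: 1

1


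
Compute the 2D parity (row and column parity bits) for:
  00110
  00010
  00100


Row parities: 011
Column parities: 00000

Row P: 011, Col P: 00000, Corner: 0


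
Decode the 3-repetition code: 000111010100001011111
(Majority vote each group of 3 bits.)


Groups: 000, 111, 010, 100, 001, 011, 111
Majority votes: 0100011

0100011


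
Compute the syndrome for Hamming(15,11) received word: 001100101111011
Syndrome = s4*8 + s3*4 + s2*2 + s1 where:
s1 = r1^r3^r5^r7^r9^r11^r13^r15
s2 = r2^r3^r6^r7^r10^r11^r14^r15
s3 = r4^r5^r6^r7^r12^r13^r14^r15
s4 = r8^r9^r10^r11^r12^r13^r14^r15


s1=1, s2=0, s3=1, s4=0

Syndrome = 5 (error at position 5)


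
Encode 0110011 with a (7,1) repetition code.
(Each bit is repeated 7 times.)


Each bit -> 7 copies

0000000111111111111110000000000000011111111111111


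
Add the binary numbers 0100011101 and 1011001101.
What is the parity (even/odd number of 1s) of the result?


0100011101 = 285
1011001101 = 717
Sum = 1002 = 1111101010
1s count = 7

odd parity (7 ones in 1111101010)


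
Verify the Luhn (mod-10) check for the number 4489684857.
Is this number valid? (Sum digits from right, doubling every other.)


Luhn sum = 63
63 mod 10 = 3

Invalid (Luhn sum mod 10 = 3)


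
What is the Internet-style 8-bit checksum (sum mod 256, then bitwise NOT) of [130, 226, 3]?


Sum = 359 mod 256 = 103
Complement = 152

152


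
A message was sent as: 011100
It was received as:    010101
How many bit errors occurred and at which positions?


XOR: 001001

2 error(s) at position(s): 2, 5


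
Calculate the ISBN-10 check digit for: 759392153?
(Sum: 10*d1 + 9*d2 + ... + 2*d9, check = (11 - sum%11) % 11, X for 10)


Weighted sum: 297
297 mod 11 = 0

Check digit: 0


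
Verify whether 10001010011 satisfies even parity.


Number of 1s: 5

No, parity error (5 ones)


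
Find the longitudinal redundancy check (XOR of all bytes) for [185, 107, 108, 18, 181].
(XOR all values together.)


XOR chain: 185 ^ 107 ^ 108 ^ 18 ^ 181 = 25

25


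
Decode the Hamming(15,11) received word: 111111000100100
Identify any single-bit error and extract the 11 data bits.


Syndrome = 0: no error detected

Data: 11100100100 (no errors)


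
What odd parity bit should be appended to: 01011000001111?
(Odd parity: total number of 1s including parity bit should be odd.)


Number of 1s in data: 7
Parity bit: 0

0


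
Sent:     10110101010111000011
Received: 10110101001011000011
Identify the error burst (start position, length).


XOR: 00000000011100000000

Burst at position 9, length 3


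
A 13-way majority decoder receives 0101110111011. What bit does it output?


Ones: 9 out of 13
Threshold: 7

1 (9/13 voted 1)


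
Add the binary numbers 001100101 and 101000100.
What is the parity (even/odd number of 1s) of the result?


001100101 = 101
101000100 = 324
Sum = 425 = 110101001
1s count = 5

odd parity (5 ones in 110101001)


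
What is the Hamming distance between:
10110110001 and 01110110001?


XOR: 11000000000
Count of 1s: 2

2


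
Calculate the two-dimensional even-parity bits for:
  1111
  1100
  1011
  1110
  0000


Row parities: 00110
Column parities: 0110

Row P: 00110, Col P: 0110, Corner: 0


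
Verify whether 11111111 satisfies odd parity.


Number of 1s: 8

No, parity error (8 ones)


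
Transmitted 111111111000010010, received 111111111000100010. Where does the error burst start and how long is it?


XOR: 000000000000110000

Burst at position 12, length 2


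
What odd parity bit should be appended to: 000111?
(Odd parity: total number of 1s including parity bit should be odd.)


Number of 1s in data: 3
Parity bit: 0

0


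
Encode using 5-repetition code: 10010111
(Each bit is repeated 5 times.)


Each bit -> 5 copies

1111100000000001111100000111111111111111


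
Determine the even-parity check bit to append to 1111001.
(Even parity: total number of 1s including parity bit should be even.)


Number of 1s in data: 5
Parity bit: 1

1


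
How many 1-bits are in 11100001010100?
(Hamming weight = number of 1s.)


Counting 1s in 11100001010100

6


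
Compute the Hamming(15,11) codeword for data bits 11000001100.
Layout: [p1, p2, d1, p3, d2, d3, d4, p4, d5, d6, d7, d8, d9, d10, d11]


Parity bits: p1=1, p2=1, p3=1, p4=0

111110000001100


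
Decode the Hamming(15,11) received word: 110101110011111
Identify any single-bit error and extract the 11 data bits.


Syndrome = 5: error at position 5

Data: 01110011111 (corrected bit 5)


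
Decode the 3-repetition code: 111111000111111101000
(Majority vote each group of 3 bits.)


Groups: 111, 111, 000, 111, 111, 101, 000
Majority votes: 1101110

1101110


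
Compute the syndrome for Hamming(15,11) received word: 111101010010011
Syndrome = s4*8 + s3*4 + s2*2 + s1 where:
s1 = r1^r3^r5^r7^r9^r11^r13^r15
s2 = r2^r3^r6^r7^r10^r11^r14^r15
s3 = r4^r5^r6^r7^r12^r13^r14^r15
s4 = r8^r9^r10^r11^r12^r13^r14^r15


s1=0, s2=0, s3=0, s4=0

Syndrome = 0 (no error)


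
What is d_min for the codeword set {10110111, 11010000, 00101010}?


Comparing all pairs, minimum distance: 5
Can detect 4 errors, correct 2 errors

5


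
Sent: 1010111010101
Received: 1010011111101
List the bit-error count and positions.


XOR: 0000100101000

3 error(s) at position(s): 4, 7, 9


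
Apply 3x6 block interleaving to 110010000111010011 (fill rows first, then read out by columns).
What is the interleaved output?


Matrix:
  110010
  000111
  010011
Read columns: 100101000010111011

100101000010111011


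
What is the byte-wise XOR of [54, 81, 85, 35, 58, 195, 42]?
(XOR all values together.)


XOR chain: 54 ^ 81 ^ 85 ^ 35 ^ 58 ^ 195 ^ 42 = 194

194


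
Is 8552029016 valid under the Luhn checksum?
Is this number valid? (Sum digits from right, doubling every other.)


Luhn sum = 34
34 mod 10 = 4

Invalid (Luhn sum mod 10 = 4)


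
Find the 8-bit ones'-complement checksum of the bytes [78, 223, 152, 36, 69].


Sum = 558 mod 256 = 46
Complement = 209

209


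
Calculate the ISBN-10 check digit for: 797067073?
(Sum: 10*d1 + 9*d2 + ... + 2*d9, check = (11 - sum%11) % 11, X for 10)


Weighted sum: 305
305 mod 11 = 8

Check digit: 3


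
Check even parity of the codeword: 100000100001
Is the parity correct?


Number of 1s: 3

No, parity error (3 ones)


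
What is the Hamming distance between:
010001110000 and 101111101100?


XOR: 111110011100
Count of 1s: 8

8


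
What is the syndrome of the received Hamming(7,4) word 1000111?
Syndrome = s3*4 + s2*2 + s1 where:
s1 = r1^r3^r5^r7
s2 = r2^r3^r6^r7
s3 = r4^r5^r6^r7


s1=1, s2=0, s3=1

Syndrome = 5 (error at position 5)


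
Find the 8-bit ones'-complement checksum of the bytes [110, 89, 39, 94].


Sum = 332 mod 256 = 76
Complement = 179

179
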